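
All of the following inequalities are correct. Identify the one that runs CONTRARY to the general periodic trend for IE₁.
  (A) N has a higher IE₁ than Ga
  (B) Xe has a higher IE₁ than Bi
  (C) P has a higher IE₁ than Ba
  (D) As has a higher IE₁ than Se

The general trend: IE₁ increases across a period and decreases down a group.
(A) N (period 2, group 15) vs Ga (period 4, group 13): the stated order agrees with the simple trend.
(B) Xe (period 5, group 18) vs Bi (period 6, group 15): the stated order agrees with the simple trend.
(C) P (period 3, group 15) vs Ba (period 6, group 2): the stated order agrees with the simple trend.
(D) As (period 4, group 15) vs Se (period 4, group 16): the stated order contradicts the simple trend.
The exception is (D): Se (4p⁴) ionizes more easily than half-filled As (4p³).

(D)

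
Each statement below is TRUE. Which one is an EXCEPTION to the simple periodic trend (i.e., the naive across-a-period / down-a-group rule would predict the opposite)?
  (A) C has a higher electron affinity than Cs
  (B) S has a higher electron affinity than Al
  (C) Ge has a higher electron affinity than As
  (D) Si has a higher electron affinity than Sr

(C)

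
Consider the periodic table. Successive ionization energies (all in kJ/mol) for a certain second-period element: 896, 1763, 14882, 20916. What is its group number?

Group 2

Look for the largest jump between consecutive ionization energies: IE3/IE2 ≈ 8.4, far larger than any earlier ratio.
That jump marks the point where a core electron is being removed. So the atom has 2 valence electrons.
A main-group element with 2 valence electrons is in group 2.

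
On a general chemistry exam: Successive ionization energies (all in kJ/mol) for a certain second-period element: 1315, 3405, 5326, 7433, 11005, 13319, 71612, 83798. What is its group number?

Look for the largest jump between consecutive ionization energies: IE7/IE6 ≈ 5.4, far larger than any earlier ratio.
That jump marks the point where a core electron is being removed. So the atom has 6 valence electrons.
A main-group element with 6 valence electrons is in group 16.

Group 16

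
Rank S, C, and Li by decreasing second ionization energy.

Consider each +1 ion: S⁺ still has 5 valence electrons; C⁺ still has 3 valence electrons; Li⁺ is the bare [He] core.
Pulling an electron out of a noble-gas core costs far more than removing a remaining valence electron, so Li sits at the high end of IE_2.
Valence configurations: S⁺ [Ne]3s²3p³, C⁺ [He]2s²2p¹.
Approximate IE_2 values (kJ/mol): S 2252, C 2353, Li 7298.
Overall IE_2 order: S < C < Li.

Li > C > S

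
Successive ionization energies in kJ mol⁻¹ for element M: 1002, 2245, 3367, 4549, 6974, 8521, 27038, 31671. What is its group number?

Group 16

Look for the largest jump between consecutive ionization energies: IE7/IE6 ≈ 3.2, far larger than any earlier ratio.
That jump marks the point where a core electron is being removed. So the atom has 6 valence electrons.
A main-group element with 6 valence electrons is in group 16.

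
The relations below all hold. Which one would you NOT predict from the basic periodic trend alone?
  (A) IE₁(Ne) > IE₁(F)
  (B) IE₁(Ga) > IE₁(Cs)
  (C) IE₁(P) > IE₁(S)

(C)

The general trend: IE₁ increases across a period and decreases down a group.
(A) Ne (period 2, group 18) vs F (period 2, group 17): the stated order agrees with the simple trend.
(B) Ga (period 4, group 13) vs Cs (period 6, group 1): the stated order agrees with the simple trend.
(C) P (period 3, group 15) vs S (period 3, group 16): the stated order contradicts the simple trend.
The exception is (C): S (3p⁴) ionizes more easily than half-filled P (3p³) because the paired 3p electron in S is pushed out by e⁻–e⁻ repulsion.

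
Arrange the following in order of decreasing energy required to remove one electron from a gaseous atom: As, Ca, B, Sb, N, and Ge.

Removing the outermost electron gets harder across a period and easier down a group.
Neither a single period nor a single group — weigh both effects.
Ge > Ca: Ge lies to the right of Ca in period 4, so the across-period effect alone puts Ge higher.
B > Ge: the two effects oppose for this pair; the down-group effect wins (801 vs 762 kJ/mol).
Sb > B: the two effects oppose for this pair; the across-period effect wins (831 vs 801 kJ/mol).
As > Sb: they share group 15; the group trend gives As the larger value.
N > As: N sits above As in group 15, so the down-group effect alone puts N higher.
Approximate values (kJ/mol): B 801, N 1402, Ca 590, Ge 762, As 947, Sb 831.
So from highest to lowest: N > As > Sb > B > Ge > Ca.

N > As > Sb > B > Ge > Ca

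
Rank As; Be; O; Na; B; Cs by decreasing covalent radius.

Be is in period 2, group 2; B is in period 2, group 13; O is in period 2, group 16; Na is in period 3, group 1; As is in period 4, group 15; Cs is in period 6, group 1.
Across a period the added protons contract the valence shell; down a group each new principal shell makes the atom larger.
Neither a single period nor a single group — weigh both effects.
B > O: B lies to the left of O in period 2, so the across-period effect alone puts B larger.
Be > B: Be lies to the left of B in period 2, so the across-period effect alone puts Be larger.
As > Be: the two effects oppose for this pair; the down-group effect wins (121 vs 102 pm).
Na > As: the two effects oppose for this pair; the across-period effect wins (155 vs 121 pm).
Cs > Na: they share group 1; the group trend gives Cs the larger value.
For reference (pm): Be 102, B 85, O 63, Na 155, As 121, Cs 232.
So from largest to smallest: Cs > Na > As > Be > B > O.

Cs, Na, As, Be, B, O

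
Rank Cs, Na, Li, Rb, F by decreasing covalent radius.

Li is in period 2, group 1; F is in period 2, group 17; Na is in period 3, group 1; Rb is in period 5, group 1; Cs is in period 6, group 1.
Atomic radius shrinks across a period as nuclear charge pulls the same shell inward, and grows down a group as new shells are added.
Here both period and group differ, so the two effects have to be weighed against each other.
Li > F: Li lies to the left of F in period 2, so the across-period effect alone puts Li larger.
Na > Li: they share group 1; the group trend gives Na the larger value.
Rb > Na: Rb sits below Na in group 1, so the down-group effect alone puts Rb larger.
Cs > Rb: Cs sits below Rb in group 1, so the down-group effect alone puts Cs larger.
Approximate values (pm): Li 133, F 64, Na 155, Rb 210, Cs 232.
So from largest to smallest: Cs > Rb > Na > Li > F.

Cs > Rb > Na > Li > F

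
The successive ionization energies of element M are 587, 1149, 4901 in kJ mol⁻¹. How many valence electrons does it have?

2

Look for the largest jump between consecutive ionization energies: IE3/IE2 ≈ 4.3, far larger than any earlier ratio.
That jump marks the point where a core electron is being removed. So the atom has 2 valence electrons.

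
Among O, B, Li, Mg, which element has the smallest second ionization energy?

Mg

After 1 electron has been removed, what remains? O⁺ still has 5 valence electrons; B⁺ still has 2 valence electrons; Li⁺ is the bare [He] core; Mg⁺ still has 1 valence electron.
Core electrons are held far more tightly than valence electrons, so Li tops the IE_2 order.
Valence configurations: O⁺ [He]2s²2p³, B⁺ [He]2s², Mg⁺ [Ne]3s¹.
Tabulated IE_2 (kJ/mol): O 3388, B 2427, Li 7298, Mg 1451.
Putting it together, IE_2: Mg < B < O < Li.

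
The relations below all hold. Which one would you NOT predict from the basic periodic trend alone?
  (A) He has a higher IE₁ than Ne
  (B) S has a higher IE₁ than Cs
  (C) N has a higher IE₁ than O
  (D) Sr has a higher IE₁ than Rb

The general trend: IE₁ increases across a period and decreases down a group.
(A) He (period 1, group 18) vs Ne (period 2, group 18): the stated order agrees with the simple trend.
(B) S (period 3, group 16) vs Cs (period 6, group 1): the stated order agrees with the simple trend.
(C) N (period 2, group 15) vs O (period 2, group 16): the stated order contradicts the simple trend.
(D) Sr (period 5, group 2) vs Rb (period 5, group 1): the stated order agrees with the simple trend.
The exception is (C): pairing an electron in O's 2p⁴ costs repulsion energy, so O ionizes more easily than half-filled N (2p³).

(C)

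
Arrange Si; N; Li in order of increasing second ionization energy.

Si < N < Li

IE_2 is the cost of taking one more electron from the +1 cation: Si⁺ still has 3 valence electrons; N⁺ still has 4 valence electrons; Li⁺ is the bare [He] core.
Breaking into a closed-shell core is much more expensive than removing a leftover valence electron — Li has the largest IE_2 here.
Valence configurations: Si⁺ [Ne]3s²3p¹, N⁺ [He]2s²2p².
Approximate IE_2 values (kJ/mol): Si 1577, N 2856, Li 7298.
Hence IE_2: Si < N < Li.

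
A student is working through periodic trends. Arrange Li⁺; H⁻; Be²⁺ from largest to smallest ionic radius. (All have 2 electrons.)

H⁻ > Li⁺ > Be²⁺

All of these have 2 electrons, so size is governed by nuclear charge alone: the more protons, the stronger the pull on the same electron cloud, and the smaller the ion.
Nuclear charges: Be²⁺ (Z=4), Li⁺ (Z=3), H⁻ (Z=1).
Largest to smallest: H⁻ > Li⁺ > Be²⁺.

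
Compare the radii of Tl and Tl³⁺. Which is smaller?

Forming Tl³⁺ removes 3 electrons from Tl. Fewer electrons for the same nuclear charge means less shielding and a higher Z_eff on the remaining electrons, and for main-group metals the entire outer shell is lost.
A cation is smaller than its parent atom: Tl³⁺ < Tl.

Tl³⁺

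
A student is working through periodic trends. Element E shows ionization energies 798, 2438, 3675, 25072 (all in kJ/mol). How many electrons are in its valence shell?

3

Look for the largest jump between consecutive ionization energies: IE4/IE3 ≈ 6.8, far larger than any earlier ratio.
That jump marks the point where a core electron is being removed. So the atom has 3 valence electrons.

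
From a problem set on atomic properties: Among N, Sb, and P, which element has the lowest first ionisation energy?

N is in period 2, group 15; P is in period 3, group 15; Sb is in period 5, group 15.
Removing the outermost electron gets harder across a period and easier down a group.
All are in group 15, so first ionization energy increases up the group.
The lowest first ionisation energy among these belongs to Sb.

Sb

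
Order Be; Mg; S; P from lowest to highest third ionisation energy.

P, S, Mg, Be

After 2 electrons have been removed, what remains? Be²⁺ is the bare [He] core; Mg²⁺ is the bare [Ne] core; S²⁺ still has 4 valence electrons; P²⁺ still has 3 valence electrons.
Breaking into a closed-shell core is much more expensive than removing a leftover valence electron — Mg and Be have the largest IE_3 here.
Valence configurations: S²⁺ [Ne]3s²3p², P²⁺ [Ne]3s²3p¹.
Tabulated IE_3 (kJ/mol): Be 14849, Mg 7733, S 3357, P 2914.
So the third ionization energies run P < S < Mg < Be.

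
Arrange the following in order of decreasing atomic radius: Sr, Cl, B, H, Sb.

Sr > Sb > Cl > B > H

H is in period 1, group 1; B is in period 2, group 13; Cl is in period 3, group 17; Sr is in period 5, group 2; Sb is in period 5, group 15.
Radius decreases left→right (rising Z_eff, same n) and increases top→bottom (higher n).
Neither a single period nor a single group — weigh both effects.
B > H: period and group pull opposite ways; the down-group shift dominates (85 vs 32 pm).
Cl > B: period and group pull opposite ways; the down-group shift dominates (99 vs 85 pm).
Sb > Cl: relative to Cl, both the across-period and down-group shifts push Sb's atomic radius up.
Sr > Sb: both are in period 5; the period trend gives Sr the larger value.
Tabulated atomic radius (pm): H 32, B 85, Cl 99, Sr 185, Sb 140.
So from largest to smallest: Sr > Sb > Cl > B > H.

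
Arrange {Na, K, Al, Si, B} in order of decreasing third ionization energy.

The third ionization energy removes an electron from the +2 ion. For each element: Na²⁺ is already 1 electron into the core; K²⁺ is already 1 electron into the core; Al²⁺ still has 1 valence electron; Si²⁺ still has 2 valence electrons; B²⁺ still has 1 valence electron.
Core electrons are held far more tightly than valence electrons, so K and Na top the IE_3 order.
Valence configurations: Al²⁺ [Ne]3s¹, Si²⁺ [Ne]3s², B²⁺ [He]2s¹.
Tabulated IE_3 (kJ/mol): Na 6910, K 4420, Al 2745, Si 3232, B 3660.
Hence IE_3: Al < Si < B < K < Na.

Na > K > B > Si > Al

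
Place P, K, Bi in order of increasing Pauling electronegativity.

P is in period 3, group 15; K is in period 4, group 1; Bi is in period 6, group 15.
Atoms toward the upper right of the periodic table pull bonding electrons most strongly.
Neither a single period nor a single group — weigh both effects.
Bi > K: the two effects oppose for this pair; the across-period effect wins (2.02 vs 0.82).
P > Bi: they share group 15; the group trend gives P the larger value.
Tabulated electronegativity (Pauling): P 2.19, K 0.82, Bi 2.02.
So from lowest to highest: K < Bi < P.

K < Bi < P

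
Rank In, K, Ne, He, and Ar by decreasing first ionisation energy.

He > Ne > Ar > In > K

He is in period 1, group 18; Ne is in period 2, group 18; Ar is in period 3, group 18; K is in period 4, group 1; In is in period 5, group 13.
IE₁ increases left→right with effective nuclear charge and decreases top→bottom as the valence shell moves farther out.
These span different periods and groups, so the two trends combine.
In > K: the two effects oppose for this pair; the across-period effect wins (558 vs 419 kJ/mol).
Ar > In: relative to In, both the across-period and down-group shifts push Ar's first ionization energy up.
Ne > Ar: Ne sits above Ar in group 18, so the down-group effect alone puts Ne higher.
He > Ne: they share group 18; the group trend gives He the larger value.
Tabulated first ionization energy (kJ/mol): He 2372, Ne 2081, Ar 1521, K 419, In 558.
So from highest to lowest: He > Ne > Ar > In > K.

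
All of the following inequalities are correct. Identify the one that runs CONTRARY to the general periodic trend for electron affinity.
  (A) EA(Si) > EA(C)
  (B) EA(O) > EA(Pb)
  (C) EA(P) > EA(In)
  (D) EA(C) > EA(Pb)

(A)

The general trend: electron affinity increases across a period and decreases down a group.
(A) Si (period 3, group 14) vs C (period 2, group 14): the stated order contradicts the simple trend.
(B) O (period 2, group 16) vs Pb (period 6, group 14): the stated order agrees with the simple trend.
(C) P (period 3, group 15) vs In (period 5, group 13): the stated order agrees with the simple trend.
(D) C (period 2, group 14) vs Pb (period 6, group 14): the stated order agrees with the simple trend.
The exception is (A): Si's larger, more diffuse 3p orbitals accept an added electron slightly more readily than C's compact 2p.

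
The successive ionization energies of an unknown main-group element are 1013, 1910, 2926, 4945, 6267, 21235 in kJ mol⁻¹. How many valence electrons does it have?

5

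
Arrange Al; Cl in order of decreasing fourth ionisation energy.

Al > Cl

After 3 electrons have been removed, what remains? Al³⁺ is the bare [Ne] core; Cl³⁺ still has 4 valence electrons.
Pulling an electron out of a noble-gas core costs far more than removing a remaining valence electron, so Al sits at the high end of IE_4.
The numbers (kJ/mol): Al 11577, Cl 5159.
Putting it together, IE_4: Cl < Al.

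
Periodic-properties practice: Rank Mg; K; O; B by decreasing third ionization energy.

After 2 electrons have been removed, what remains? Mg²⁺ is the bare [Ne] core; K²⁺ is already 1 electron into the core; O²⁺ still has 4 valence electrons; B²⁺ still has 1 valence electron.
Usually core removal costs more than valence removal, but here the competition is close: a tightly held n=2 valence electron can cost more to remove than an n=3 core electron, so the actual values have to decide it.
Valence configurations: O²⁺ [He]2s²2p², B²⁺ [He]2s¹.
Approximate IE_3 values (kJ/mol): Mg 7733, K 4420, O 5300, B 3660.
Overall IE_3 order: B < K < O < Mg.

Mg > O > K > B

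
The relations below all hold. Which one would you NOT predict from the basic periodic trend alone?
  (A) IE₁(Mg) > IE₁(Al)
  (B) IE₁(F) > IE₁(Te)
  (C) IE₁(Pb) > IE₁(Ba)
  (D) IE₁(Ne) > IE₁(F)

(A)

The general trend: first ionisation energy increases across a period and decreases down a group.
(A) Mg (period 3, group 2) vs Al (period 3, group 13): the stated order contradicts the simple trend.
(B) F (period 2, group 17) vs Te (period 5, group 16): the stated order agrees with the simple trend.
(C) Pb (period 6, group 14) vs Ba (period 6, group 2): the stated order agrees with the simple trend.
(D) Ne (period 2, group 18) vs F (period 2, group 17): the stated order agrees with the simple trend.
The exception is (A): Al's single 3p electron is easier to remove than one from Mg's filled 3s².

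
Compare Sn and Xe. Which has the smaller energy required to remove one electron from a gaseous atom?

Sn is in period 5, group 14; Xe is in period 5, group 18.
Removing the outermost electron gets harder across a period and easier down a group.
All lie in period 5, so first ionization energy increases left to right.
So Sn has the smaller energy required to remove one electron from a gaseous atom (Sn < Xe).

Sn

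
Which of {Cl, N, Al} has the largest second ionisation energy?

IE_2 is the cost of taking one more electron from the +1 cation: Cl⁺ still has 6 valence electrons; N⁺ still has 4 valence electrons; Al⁺ still has 2 valence electrons.
All are still removing valence electrons, so compare the +1 ions as you would atoms: IE_2 generally rises across a period (higher Z_eff) and falls down a group (larger shell), subject to the usual subshell exceptions.
Valence configurations: Cl⁺ [Ne]3s²3p⁴, N⁺ [He]2s²2p², Al⁺ [Ne]3s².
Tabulated IE_2 (kJ/mol): Cl 2298, N 2856, Al 1817.
So the second ionization energies run Al < Cl < N.

N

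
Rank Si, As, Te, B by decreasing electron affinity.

Te > Si > As > B

B is in period 2, group 13; Si is in period 3, group 14; As is in period 4, group 15; Te is in period 5, group 16.
Electron affinity generally becomes more exothermic across a period toward the halogens and less exothermic down a group.
These sit on a diagonal, where the across-period and down-group effects partly cancel.
As > B: period and group pull opposite ways; the across-period shift dominates (78 vs 27 kJ/mol).
Si > As: the two effects oppose for this pair; the down-group effect wins (134 vs 78 kJ/mol).
Te > Si: the two effects oppose for this pair; the across-period effect wins (190 vs 134 kJ/mol).
Approximate values (kJ/mol): B 27, Si 134, As 78, Te 190.
So from highest to lowest: Te > Si > As > B.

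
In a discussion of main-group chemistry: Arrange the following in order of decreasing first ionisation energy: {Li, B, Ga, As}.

Li is in period 2, group 1; B is in period 2, group 13; Ga is in period 4, group 13; As is in period 4, group 15.
Removing the outermost electron gets harder across a period and easier down a group.
Neither a single period nor a single group — weigh both effects.
Ga > Li: period and group pull opposite ways; the across-period shift dominates (579 vs 520 kJ/mol).
B > Ga: B sits above Ga in group 13, so the down-group effect alone puts B higher.
As > B: period and group pull opposite ways; the across-period shift dominates (947 vs 801 kJ/mol).
For reference (kJ/mol): Li 520, B 801, Ga 579, As 947.
So from highest to lowest: As > B > Ga > Li.

As > B > Ga > Li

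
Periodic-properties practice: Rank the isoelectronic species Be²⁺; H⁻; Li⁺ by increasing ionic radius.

All of these have 2 electrons, so size is governed by nuclear charge alone: the more protons, the stronger the pull on the same electron cloud, and the smaller the ion.
Nuclear charges: Be²⁺ (Z=4), Li⁺ (Z=3), H⁻ (Z=1).
Smallest to largest: Be²⁺ < Li⁺ < H⁻.

Be²⁺, Li⁺, H⁻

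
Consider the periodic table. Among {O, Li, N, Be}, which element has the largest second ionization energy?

IE_2 is the cost of taking one more electron from the +1 cation: O⁺ still has 5 valence electrons; Li⁺ is the bare [He] core; N⁺ still has 4 valence electrons; Be⁺ still has 1 valence electron.
Core electrons are held far more tightly than valence electrons, so Li tops the IE_2 order.
Valence configurations: O⁺ [He]2s²2p³, N⁺ [He]2s²2p², Be⁺ [He]2s¹.
The numbers (kJ/mol): O 3388, Li 7298, N 2856, Be 1757.
So the second ionization energies run Be < N < O < Li.

Li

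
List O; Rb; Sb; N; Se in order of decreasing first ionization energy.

N is in period 2, group 15; O is in period 2, group 16; Se is in period 4, group 16; Rb is in period 5, group 1; Sb is in period 5, group 15.
Removing the outermost electron gets harder across a period and easier down a group.
Here both period and group differ, so the two effects have to be weighed against each other.
Sb > Rb: both are in period 5; the period trend gives Sb the larger value.
Se > Sb: relative to Sb, both the across-period and down-group shifts push Se's first ionization energy up.
O > Se: O sits above Se in group 16, so the down-group effect alone puts O higher.
N > O: this pair runs against the simple trend — see the exception note.
Note the exception: N has a higher first ionization energy than O, contrary to the simple trend — pairing an electron in O's 2p⁴ costs repulsion energy, so O ionizes more easily than half-filled N (2p³).
For reference (kJ/mol): N 1402, O 1314, Se 941, Rb 403, Sb 831.
So from highest to lowest: N > O > Se > Sb > Rb.

N > O > Se > Sb > Rb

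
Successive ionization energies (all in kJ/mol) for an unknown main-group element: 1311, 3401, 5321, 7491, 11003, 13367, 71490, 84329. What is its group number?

Look for the largest jump between consecutive ionization energies: IE7/IE6 ≈ 5.3, far larger than any earlier ratio.
That jump marks the point where a core electron is being removed. So the atom has 6 valence electrons.
A main-group element with 6 valence electrons is in group 16.

Group 16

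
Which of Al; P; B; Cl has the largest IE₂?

The second ionization energy removes an electron from the +1 ion. For each element: Al⁺ still has 2 valence electrons; P⁺ still has 4 valence electrons; B⁺ still has 2 valence electrons; Cl⁺ still has 6 valence electrons.
All are still removing valence electrons, so compare the +1 ions as you would atoms: IE_2 generally rises across a period (higher Z_eff) and falls down a group (larger shell), subject to the usual subshell exceptions.
Valence configurations: Al⁺ [Ne]3s², P⁺ [Ne]3s²3p², B⁺ [He]2s², Cl⁺ [Ne]3s²3p⁴.
Tabulated IE_2 (kJ/mol): Al 1817, P 1907, B 2427, Cl 2298.
Putting it together, IE_2: Al < P < Cl < B.

B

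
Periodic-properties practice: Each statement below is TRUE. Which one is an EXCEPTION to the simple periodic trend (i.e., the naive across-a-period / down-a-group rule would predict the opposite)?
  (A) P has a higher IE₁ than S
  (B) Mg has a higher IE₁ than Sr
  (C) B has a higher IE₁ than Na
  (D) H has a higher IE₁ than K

(A)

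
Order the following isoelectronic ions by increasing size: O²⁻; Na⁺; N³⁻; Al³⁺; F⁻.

All of these have 10 electrons, so size is governed by nuclear charge alone: the more protons, the stronger the pull on the same electron cloud, and the smaller the ion.
Nuclear charges: Al³⁺ (Z=13), Na⁺ (Z=11), F⁻ (Z=9), O²⁻ (Z=8), N³⁻ (Z=7).
Smallest to largest: Al³⁺ < Na⁺ < F⁻ < O²⁻ < N³⁻.

Al³⁺ < Na⁺ < F⁻ < O²⁻ < N³⁻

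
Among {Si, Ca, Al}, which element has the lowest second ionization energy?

Ca

IE_2 is the cost of taking one more electron from the +1 cation: Si⁺ still has 3 valence electrons; Ca⁺ still has 1 valence electron; Al⁺ still has 2 valence electrons.
All are still removing valence electrons, so compare the +1 ions as you would atoms: IE_2 generally rises across a period (higher Z_eff) and falls down a group (larger shell), subject to the usual subshell exceptions.
Valence configurations: Si⁺ [Ne]3s²3p¹, Ca⁺ [Ar]4s¹, Al⁺ [Ne]3s².
Si⁺ loses a lone 3p electron whereas Al⁺ must break into a filled 3s² pair, so IE_2(Al) > IE_2(Si) even though Si has the higher nuclear charge.
Tabulated IE_2 (kJ/mol): Si 1577, Ca 1145, Al 1817.
Hence IE_2: Ca < Si < Al.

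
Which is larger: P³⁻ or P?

P³⁻

Forming P³⁻ adds 3 electrons to P. More electron–electron repulsion in the same shell, with unchanged nuclear charge, lets the cloud expand.
An anion is larger than its parent atom: P³⁻ > P.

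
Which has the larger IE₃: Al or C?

Consider each +2 ion: Al²⁺ still has 1 valence electron; C²⁺ still has 2 valence electrons.
All are still removing valence electrons, so compare the +2 ions as you would atoms: IE_3 generally rises across a period (higher Z_eff) and falls down a group (larger shell), subject to the usual subshell exceptions.
Valence configurations: Al²⁺ [Ne]3s¹, C²⁺ [He]2s².
The numbers (kJ/mol): Al 2745, C 4620.
Overall IE_3 order: Al < C.

C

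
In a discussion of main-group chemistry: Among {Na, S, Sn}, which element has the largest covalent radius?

Na

Na is in period 3, group 1; S is in period 3, group 16; Sn is in period 5, group 14.
Radius decreases left→right (rising Z_eff, same n) and increases top→bottom (higher n).
These span different periods and groups, so the two trends combine.
Sn > S: both effects reinforce here, so Sn is clearly the larger of the two.
Na > Sn: the two effects oppose for this pair; the across-period effect wins (155 vs 140 pm).
Tabulated atomic radius (pm): Na 155, S 103, Sn 140.
The largest covalent radius among these belongs to Na.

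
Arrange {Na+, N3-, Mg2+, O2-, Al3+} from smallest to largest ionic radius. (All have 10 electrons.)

Al3+, Mg2+, Na+, O2-, N3-

All of these have 10 electrons, so size is governed by nuclear charge alone: the more protons, the stronger the pull on the same electron cloud, and the smaller the ion.
Nuclear charges: Al3+ (Z=13), Mg2+ (Z=12), Na+ (Z=11), O2- (Z=8), N3- (Z=7).
Smallest to largest: Al3+ < Mg2+ < Na+ < O2- < N3-.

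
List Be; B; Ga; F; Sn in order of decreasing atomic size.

Be is in period 2, group 2; B is in period 2, group 13; F is in period 2, group 17; Ga is in period 4, group 13; Sn is in period 5, group 14.
Radius decreases left→right (rising Z_eff, same n) and increases top→bottom (higher n).
Neither a single period nor a single group — weigh both effects.
B > F: both are in period 2; the period trend gives B the larger value.
Be > B: Be lies to the left of B in period 2, so the across-period effect alone puts Be larger.
Ga > Be: period and group pull opposite ways; the down-group shift dominates (124 vs 102 pm).
Sn > Ga: period and group pull opposite ways; the down-group shift dominates (140 vs 124 pm).
Approximate values (pm): Be 102, B 85, F 64, Ga 124, Sn 140.
So from largest to smallest: Sn > Ga > Be > B > F.

Sn > Ga > Be > B > F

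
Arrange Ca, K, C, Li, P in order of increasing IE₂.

Ca, P, C, K, Li

After 1 electron has been removed, what remains? Ca⁺ still has 1 valence electron; K⁺ is the bare [Ar] core; C⁺ still has 3 valence electrons; Li⁺ is the bare [He] core; P⁺ still has 4 valence electrons.
Core electrons are held far more tightly than valence electrons, so K and Li top the IE_2 order.
Valence configurations: Ca⁺ [Ar]4s¹, C⁺ [He]2s²2p¹, P⁺ [Ne]3s²3p².
Approximate IE_2 values (kJ/mol): Ca 1145, K 3052, C 2353, Li 7298, P 1907.
So the second ionization energies run Ca < P < C < K < Li.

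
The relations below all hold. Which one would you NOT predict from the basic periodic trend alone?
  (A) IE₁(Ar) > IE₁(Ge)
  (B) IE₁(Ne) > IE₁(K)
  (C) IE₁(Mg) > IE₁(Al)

(C)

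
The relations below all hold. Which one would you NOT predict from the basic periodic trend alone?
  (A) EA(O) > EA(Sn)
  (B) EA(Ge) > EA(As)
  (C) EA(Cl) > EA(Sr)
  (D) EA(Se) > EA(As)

(B)

The general trend: electron affinity increases across a period and decreases down a group.
(A) O (period 2, group 16) vs Sn (period 5, group 14): the stated order agrees with the simple trend.
(B) Ge (period 4, group 14) vs As (period 4, group 15): the stated order contradicts the simple trend.
(C) Cl (period 3, group 17) vs Sr (period 5, group 2): the stated order agrees with the simple trend.
(D) Se (period 4, group 16) vs As (period 4, group 15): the stated order agrees with the simple trend.
The exception is (B): adding an electron to As's half-filled 4p³ is unfavourable, so Ge (4p²) has the more exothermic EA.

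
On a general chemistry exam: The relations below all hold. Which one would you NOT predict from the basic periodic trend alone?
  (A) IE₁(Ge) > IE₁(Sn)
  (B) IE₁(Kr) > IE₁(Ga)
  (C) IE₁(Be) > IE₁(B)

The general trend: first ionization energy increases across a period and decreases down a group.
(A) Ge (period 4, group 14) vs Sn (period 5, group 14): the stated order agrees with the simple trend.
(B) Kr (period 4, group 18) vs Ga (period 4, group 13): the stated order agrees with the simple trend.
(C) Be (period 2, group 2) vs B (period 2, group 13): the stated order contradicts the simple trend.
The exception is (C): removing B's lone 2p electron is easier than breaking Be's filled 2s².

(C)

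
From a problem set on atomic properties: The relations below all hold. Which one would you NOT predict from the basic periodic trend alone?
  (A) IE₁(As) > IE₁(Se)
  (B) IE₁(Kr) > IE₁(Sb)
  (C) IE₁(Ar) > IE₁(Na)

(A)

The general trend: first ionisation energy increases across a period and decreases down a group.
(A) As (period 4, group 15) vs Se (period 4, group 16): the stated order contradicts the simple trend.
(B) Kr (period 4, group 18) vs Sb (period 5, group 15): the stated order agrees with the simple trend.
(C) Ar (period 3, group 18) vs Na (period 3, group 1): the stated order agrees with the simple trend.
The exception is (A): Se (4p⁴) ionizes more easily than half-filled As (4p³).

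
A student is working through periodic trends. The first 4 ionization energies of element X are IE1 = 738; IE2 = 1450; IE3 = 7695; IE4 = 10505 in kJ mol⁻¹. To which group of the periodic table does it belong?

Look for the largest jump between consecutive ionization energies: IE3/IE2 ≈ 5.3, far larger than any earlier ratio.
That jump marks the point where a core electron is being removed. So the atom has 2 valence electrons.
A main-group element with 2 valence electrons is in group 2.

Group 2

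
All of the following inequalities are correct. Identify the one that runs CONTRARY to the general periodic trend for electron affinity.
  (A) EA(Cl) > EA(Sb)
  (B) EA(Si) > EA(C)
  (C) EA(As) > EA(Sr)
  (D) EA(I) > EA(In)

(B)

The general trend: electron affinity increases across a period and decreases down a group.
(A) Cl (period 3, group 17) vs Sb (period 5, group 15): the stated order agrees with the simple trend.
(B) Si (period 3, group 14) vs C (period 2, group 14): the stated order contradicts the simple trend.
(C) As (period 4, group 15) vs Sr (period 5, group 2): the stated order agrees with the simple trend.
(D) I (period 5, group 17) vs In (period 5, group 13): the stated order agrees with the simple trend.
The exception is (B): Si's larger, more diffuse 3p orbitals accept an added electron slightly more readily than C's compact 2p.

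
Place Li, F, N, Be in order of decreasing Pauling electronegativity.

Li is in period 2, group 1; Be is in period 2, group 2; N is in period 2, group 15; F is in period 2, group 17.
EN rises left→right (higher Z_eff, smaller atoms) and falls top→bottom (larger, more shielded atoms).
All lie in period 2, so electronegativity increases left to right.
So from highest to lowest: F > N > Be > Li.

F > N > Be > Li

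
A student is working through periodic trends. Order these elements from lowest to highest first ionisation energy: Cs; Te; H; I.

Cs, Te, I, H

IE₁ increases left→right with effective nuclear charge and decreases top→bottom as the valence shell moves farther out.
Here both period and group differ, so the two effects have to be weighed against each other.
Te > Cs: both effects reinforce here, so Te is clearly the higher of the two.
I > Te: I lies to the right of Te in period 5, so the across-period effect alone puts I higher.
H > I: the two effects oppose for this pair; the down-group effect wins (1312 vs 1008 kJ/mol).
For reference (kJ/mol): H 1312, Te 869, I 1008, Cs 376.
So from lowest to highest: Cs < Te < I < H.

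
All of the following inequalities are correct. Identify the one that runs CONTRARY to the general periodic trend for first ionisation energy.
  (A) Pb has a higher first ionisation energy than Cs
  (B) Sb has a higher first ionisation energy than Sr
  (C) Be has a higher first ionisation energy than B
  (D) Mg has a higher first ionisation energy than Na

(C)

The general trend: first ionisation energy increases across a period and decreases down a group.
(A) Pb (period 6, group 14) vs Cs (period 6, group 1): the stated order agrees with the simple trend.
(B) Sb (period 5, group 15) vs Sr (period 5, group 2): the stated order agrees with the simple trend.
(C) Be (period 2, group 2) vs B (period 2, group 13): the stated order contradicts the simple trend.
(D) Mg (period 3, group 2) vs Na (period 3, group 1): the stated order agrees with the simple trend.
The exception is (C): removing B's lone 2p electron is easier than breaking Be's filled 2s².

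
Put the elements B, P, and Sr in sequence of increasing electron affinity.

EA tends to increase across a period and decrease down a group, though the pattern is less regular than for IE or radius.
Neither a single period nor a single group — weigh both effects.
B > Sr: relative to Sr, both the across-period and down-group shifts push B's electron affinity up.
P > B: period and group pull opposite ways; the across-period shift dominates (72 vs 27 kJ/mol).
Approximate values (kJ/mol): B 27, P 72, Sr 5.
So from lowest to highest: Sr < B < P.

Sr, B, P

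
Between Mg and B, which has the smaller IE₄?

The fourth ionization energy removes an electron from the +3 ion. For each element: Mg³⁺ is already 1 electron into the core; B³⁺ is the bare [He] core.
All of these are removing an electron from a noble-gas core or deeper; the smaller core (lower principal quantum number) is held far more tightly, and within a period the higher nuclear charge binds the same core more tightly.
Approximate IE_4 values (kJ/mol): Mg 10543, B 25026.
Hence IE_4: Mg < B.

Mg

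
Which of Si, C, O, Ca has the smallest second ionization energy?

Ca

Consider each +1 ion: Si⁺ still has 3 valence electrons; C⁺ still has 3 valence electrons; O⁺ still has 5 valence electrons; Ca⁺ still has 1 valence electron.
All are still removing valence electrons, so compare the +1 ions as you would atoms: IE_2 generally rises across a period (higher Z_eff) and falls down a group (larger shell), subject to the usual subshell exceptions.
Valence configurations: Si⁺ [Ne]3s²3p¹, C⁺ [He]2s²2p¹, O⁺ [He]2s²2p³, Ca⁺ [Ar]4s¹.
The numbers (kJ/mol): Si 1577, C 2353, O 3388, Ca 1145.
Putting it together, IE_2: Ca < Si < C < O.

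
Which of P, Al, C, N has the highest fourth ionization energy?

IE_4 is the cost of taking one more electron from the +3 cation: P³⁺ still has 2 valence electrons; Al³⁺ is the bare [Ne] core; C³⁺ still has 1 valence electron; N³⁺ still has 2 valence electrons.
Pulling an electron out of a noble-gas core costs far more than removing a remaining valence electron, so Al sits at the high end of IE_4.
Valence configurations: P³⁺ [Ne]3s², C³⁺ [He]2s¹, N³⁺ [He]2s².
Tabulated IE_4 (kJ/mol): P 4964, Al 11577, C 6223, N 7475.
So the fourth ionization energies run P < C < N < Al.

Al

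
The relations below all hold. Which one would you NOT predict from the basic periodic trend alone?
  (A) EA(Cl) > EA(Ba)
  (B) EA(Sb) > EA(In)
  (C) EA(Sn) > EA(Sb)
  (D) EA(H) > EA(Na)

(C)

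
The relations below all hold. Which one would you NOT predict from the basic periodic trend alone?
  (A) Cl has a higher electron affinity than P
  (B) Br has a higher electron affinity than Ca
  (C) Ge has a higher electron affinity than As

The general trend: electron affinity increases across a period and decreases down a group.
(A) Cl (period 3, group 17) vs P (period 3, group 15): the stated order agrees with the simple trend.
(B) Br (period 4, group 17) vs Ca (period 4, group 2): the stated order agrees with the simple trend.
(C) Ge (period 4, group 14) vs As (period 4, group 15): the stated order contradicts the simple trend.
The exception is (C): adding an electron to As's half-filled 4p³ is unfavourable, so Ge (4p²) has the more exothermic EA.

(C)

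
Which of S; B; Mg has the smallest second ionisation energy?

Mg

IE_2 is the cost of taking one more electron from the +1 cation: S⁺ still has 5 valence electrons; B⁺ still has 2 valence electrons; Mg⁺ still has 1 valence electron.
All are still removing valence electrons, so compare the +1 ions as you would atoms: IE_2 generally rises across a period (higher Z_eff) and falls down a group (larger shell), subject to the usual subshell exceptions.
Valence configurations: S⁺ [Ne]3s²3p³, B⁺ [He]2s², Mg⁺ [Ne]3s¹.
Tabulated IE_2 (kJ/mol): S 2252, B 2427, Mg 1451.
Overall IE_2 order: Mg < S < B.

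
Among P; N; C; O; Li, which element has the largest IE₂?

Li

After 1 electron has been removed, what remains? P⁺ still has 4 valence electrons; N⁺ still has 4 valence electrons; C⁺ still has 3 valence electrons; O⁺ still has 5 valence electrons; Li⁺ is the bare [He] core.
Breaking into a closed-shell core is much more expensive than removing a leftover valence electron — Li has the largest IE_2 here.
Valence configurations: P⁺ [Ne]3s²3p², N⁺ [He]2s²2p², C⁺ [He]2s²2p¹, O⁺ [He]2s²2p³.
Tabulated IE_2 (kJ/mol): P 1907, N 2856, C 2353, O 3388, Li 7298.
Putting it together, IE_2: P < C < N < O < Li.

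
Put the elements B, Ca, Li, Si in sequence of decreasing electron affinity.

Li is in period 2, group 1; B is in period 2, group 13; Si is in period 3, group 14; Ca is in period 4, group 2.
Electron affinity generally becomes more exothermic across a period toward the halogens and less exothermic down a group.
These span different periods and groups, so the two trends combine.
B > Ca: both effects reinforce here, so B is clearly the higher of the two.
Li > B: this pair runs against the simple trend — see the exception note.
Si > Li: the two effects oppose for this pair; the across-period effect wins (134 vs 60 kJ/mol).
Note the exception: Li has a higher electron affinity than B, contrary to the simple trend — B's ns²np¹ configuration gives only a small electron affinity — the sparsely filled np subshell binds an added electron weakly.
For reference (kJ/mol): Li 60, B 27, Si 134, Ca 2.
So from highest to lowest: Si > Li > B > Ca.

Si > Li > B > Ca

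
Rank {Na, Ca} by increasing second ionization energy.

IE_2 is the cost of taking one more electron from the +1 cation: Na⁺ is the bare [Ne] core; Ca⁺ still has 1 valence electron.
Breaking into a closed-shell core is much more expensive than removing a leftover valence electron — Na has the largest IE_2 here.
Tabulated IE_2 (kJ/mol): Na 4562, Ca 1145.
Putting it together, IE_2: Ca < Na.

Ca < Na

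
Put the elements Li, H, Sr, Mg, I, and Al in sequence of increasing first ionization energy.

Li < Sr < Al < Mg < I < H

H is in period 1, group 1; Li is in period 2, group 1; Mg is in period 3, group 2; Al is in period 3, group 13; Sr is in period 5, group 2; I is in period 5, group 17.
Across a period the outer electron is held more tightly (higher IE₁); down a group it sits in a higher shell, more shielded, and comes off more easily.
Here both period and group differ, so the two effects have to be weighed against each other.
Sr > Li: the two effects oppose for this pair; the across-period effect wins (550 vs 520 kJ/mol).
Al > Sr: both effects reinforce here, so Al is clearly the higher of the two.
Mg > Al: this pair runs against the simple trend — see the exception note.
I > Mg: the two effects oppose for this pair; the across-period effect wins (1008 vs 738 kJ/mol).
H > I: period and group pull opposite ways; the down-group shift dominates (1312 vs 1008 kJ/mol).
Note the exception: Mg has a higher first ionization energy than Al, contrary to the simple trend — Al's single 3p electron is easier to remove than one from Mg's filled 3s².
Tabulated first ionization energy (kJ/mol): H 1312, Li 520, Mg 738, Al 578, Sr 550, I 1008.
So from lowest to highest: Li < Sr < Al < Mg < I < H.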